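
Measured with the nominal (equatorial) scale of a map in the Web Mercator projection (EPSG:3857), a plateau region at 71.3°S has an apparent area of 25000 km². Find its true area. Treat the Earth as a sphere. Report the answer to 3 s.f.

2570 km²

For Mercator, h = k = sec φ (a conformal cylindrical projection has a single point scale, 1/cos φ).
Areal scale = k² = sec²φ = 1/cos²(71.3°) = 1/0.3206² = 9.728.
True area = apparent / (areal scale) = 25000 / 9.728 ≈ 2570 km².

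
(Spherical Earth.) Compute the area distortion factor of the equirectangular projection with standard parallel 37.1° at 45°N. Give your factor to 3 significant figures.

1.13

In the equirectangular projection with standard parallel φ₀ = 37.1° (x = Rλ cos φ₀, y = Rφ), meridians are true-scale (h = 1) and the parallel scale is k = cos φ₀ / cos φ.
Areal scale = h·k = 1 × cos φ₀ / cos φ; at 45°, h = 1.000, k = 1.128, so h·k = 1.128.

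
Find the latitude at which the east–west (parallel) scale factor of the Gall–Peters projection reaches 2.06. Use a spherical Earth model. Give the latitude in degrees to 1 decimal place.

The Gall–Peters projection is cylindrical equal-area with φ₀ = 45°. Cylindrical equal-area (φ₀ = 45°): h = cos φ / cos 45° along meridians, k = cos 45° / cos φ along parallels; h·k = 1.
k = cos φ₀ / cos φ = 2.06  ⇒  cos φ = cos 45° / 2.06 = 0.3433.
φ = arccos(0.3433) ≈ 69.9°.

69.9°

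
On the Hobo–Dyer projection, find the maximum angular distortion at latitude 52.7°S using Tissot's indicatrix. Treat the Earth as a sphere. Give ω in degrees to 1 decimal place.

The Hobo–Dyer projection is cylindrical equal-area with φ₀ = 37.5°. For cylindrical equal-area with standard parallel φ₀, h = cos φ / cos φ₀ and k = cos φ₀ / cos φ, so h·k = 1.
At 52.7°: h = 0.7638, k = 1.309; principal scales a = 1.309, b = 0.7638.
sin(ω/2) = (a − b)/(a + b) = 0.5454/2.073 = 0.2631, so ω = 2 arcsin(0.2631) ≈ 30.5°.

30.5°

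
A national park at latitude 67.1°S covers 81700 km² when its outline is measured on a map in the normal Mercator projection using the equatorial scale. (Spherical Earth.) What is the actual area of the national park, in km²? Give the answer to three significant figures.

The Mercator projection is conformal; its linear scale factor is the same in every direction and equals sec φ = 1/cos φ.
Areal scale = k² = sec²φ = 1/cos²(67.1°) = 1/0.3891² = 6.604.
True area = apparent / (areal scale) = 81700 / 6.604 ≈ 12400 km².

12400 km²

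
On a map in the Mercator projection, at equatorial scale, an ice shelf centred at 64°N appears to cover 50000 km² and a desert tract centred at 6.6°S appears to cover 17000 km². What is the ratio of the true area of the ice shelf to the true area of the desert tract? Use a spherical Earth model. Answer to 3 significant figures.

0.573

Since Mercator area scale is 1/cos²φ, the true area equals the apparent area multiplied by cos²φ.
True area of ice shelf: 50000 × cos²(64°) = 50000 × 0.1922 = 9608 km².
True area of desert tract: 17000 × cos²(6.6°) = 17000 × 0.9868 = 16780 km².
Ratio = 9608 / 16780 ≈ 0.573.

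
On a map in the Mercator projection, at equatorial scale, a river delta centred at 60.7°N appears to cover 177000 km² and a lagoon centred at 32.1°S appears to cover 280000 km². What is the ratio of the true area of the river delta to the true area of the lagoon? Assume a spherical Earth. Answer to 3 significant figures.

0.211

Since Mercator area scale is 1/cos²φ, the true area equals the apparent area multiplied by cos²φ.
True area of river delta: 177000 × cos²(60.7°) = 177000 × 0.2395 = 42390 km².
True area of lagoon: 280000 × cos²(32.1°) = 280000 × 0.7176 = 200900 km².
Ratio = 42390 / 200900 ≈ 0.211.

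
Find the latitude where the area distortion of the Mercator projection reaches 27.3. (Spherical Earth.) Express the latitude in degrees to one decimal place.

79.0°

Mercator areal scale is sec²φ.
sec²φ = 27.3  ⇒  cos²φ = 0.03663  ⇒  cos φ = 0.1914.
φ = arccos(0.1914) ≈ 79.0°.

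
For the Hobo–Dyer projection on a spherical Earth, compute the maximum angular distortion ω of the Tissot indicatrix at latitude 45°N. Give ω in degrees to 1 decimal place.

The Hobo–Dyer projection is cylindrical equal-area with φ₀ = 37.5°. For cylindrical equal-area with standard parallel φ₀, h = cos φ / cos φ₀ and k = cos φ₀ / cos φ, so h·k = 1.
At 45°: h = 0.8913, k = 1.122; principal scales a = 1.122, b = 0.8913.
sin(ω/2) = (a − b)/(a + b) = 0.2307/2.013 = 0.1146, so ω = 2 arcsin(0.1146) ≈ 13.2°.

13.2°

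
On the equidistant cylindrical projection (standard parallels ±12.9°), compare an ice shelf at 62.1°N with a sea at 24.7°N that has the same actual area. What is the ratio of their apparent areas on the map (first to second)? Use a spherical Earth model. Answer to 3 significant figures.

In the equirectangular projection with standard parallel φ₀ = 12.9° (x = Rλ cos φ₀, y = Rφ), meridians are true-scale (h = 1) and the parallel scale is k = cos φ₀ / cos φ.
Areal scale at 62.1°: h·k = 1.000 × 2.083 = 2.083.
Areal scale at 24.7°: h·k = 1.000 × 1.073 = 1.073.
Ratio = 2.083/1.073 ≈ 1.94.

1.94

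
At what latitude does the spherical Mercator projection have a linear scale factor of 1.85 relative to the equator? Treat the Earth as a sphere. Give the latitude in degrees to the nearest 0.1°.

57.3°

Mercator scale is k = sec φ = 1/cos φ.
1/cos φ = 1.85  ⇒  cos φ = 0.5405  ⇒  φ = arccos(0.5405) ≈ 57.3°.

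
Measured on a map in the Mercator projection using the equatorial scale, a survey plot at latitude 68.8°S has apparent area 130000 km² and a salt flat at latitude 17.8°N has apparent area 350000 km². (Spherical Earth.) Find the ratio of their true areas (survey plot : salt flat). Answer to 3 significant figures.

0.0536

On Mercator the areal scale is sec²φ, so true area = apparent × cos²φ.
True area of survey plot: 130000 × cos²(68.8°) = 130000 × 0.1308 = 17000 km².
True area of salt flat: 350000 × cos²(17.8°) = 350000 × 0.9066 = 317300 km².
Ratio = 17000 / 317300 ≈ 0.0536.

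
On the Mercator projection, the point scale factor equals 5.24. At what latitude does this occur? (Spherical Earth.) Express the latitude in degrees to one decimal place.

79.0°

Mercator scale is k = sec φ = 1/cos φ.
1/cos φ = 5.24  ⇒  cos φ = 0.1908  ⇒  φ = arccos(0.1908) ≈ 79.0°.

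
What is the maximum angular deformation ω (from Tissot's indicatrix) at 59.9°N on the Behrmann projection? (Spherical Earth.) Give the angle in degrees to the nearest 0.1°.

The Behrmann projection is cylindrical equal-area with φ₀ = 30°. For cylindrical equal-area with standard parallel φ₀, h = cos φ / cos φ₀ and k = cos φ₀ / cos φ, so h·k = 1.
At 59.9°: h = 0.5791, k = 1.727; principal scales a = 1.727, b = 0.5791.
sin(ω/2) = (a − b)/(a + b) = 1.148/2.306 = 0.4977, so ω = 2 arcsin(0.4977) ≈ 59.7°.

59.7°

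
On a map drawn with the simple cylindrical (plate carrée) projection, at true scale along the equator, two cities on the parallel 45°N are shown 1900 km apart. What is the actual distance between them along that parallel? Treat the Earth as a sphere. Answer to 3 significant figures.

1340 km

Plate carrée maps x = Rλ, y = Rφ. The meridian scale is h = 1 and the parallel scale is k = 1/cos φ = sec φ.
Along the parallel at 45°, map distances are exaggerated by k = sec 45° = 1.414.
True distance = 1900 / 1.414 = 1900 × cos 45° ≈ 1340 km.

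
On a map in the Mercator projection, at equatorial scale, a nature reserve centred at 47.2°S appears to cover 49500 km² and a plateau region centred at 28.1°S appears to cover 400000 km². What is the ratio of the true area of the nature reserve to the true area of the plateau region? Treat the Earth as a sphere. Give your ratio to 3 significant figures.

Mercator's areal exaggeration is sec²φ; hence true area = (apparent area) · cos²φ.
True area of nature reserve: 49500 × cos²(47.2°) = 49500 × 0.4616 = 22850 km².
True area of plateau region: 400000 × cos²(28.1°) = 400000 × 0.7781 = 311300 km².
Ratio = 22850 / 311300 ≈ 0.0734.

0.0734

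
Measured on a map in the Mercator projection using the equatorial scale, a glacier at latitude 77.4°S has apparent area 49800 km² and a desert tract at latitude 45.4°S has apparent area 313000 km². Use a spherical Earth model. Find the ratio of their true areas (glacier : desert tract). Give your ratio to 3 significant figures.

0.0154

Mercator's areal exaggeration is sec²φ; hence true area = (apparent area) · cos²φ.
True area of glacier: 49800 × cos²(77.4°) = 49800 × 0.04759 = 2370 km².
True area of desert tract: 313000 × cos²(45.4°) = 313000 × 0.4930 = 154300 km².
Ratio = 2370 / 154300 ≈ 0.0154.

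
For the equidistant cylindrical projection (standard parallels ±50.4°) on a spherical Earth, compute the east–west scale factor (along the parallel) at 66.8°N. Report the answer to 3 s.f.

With standard parallel φ₀ = 50.4°, the equirectangular projection gives x = Rλ cos φ₀, y = Rφ, so h = 1 and k = cos 50.4° / cos φ.
k = cos 50.4° / cos 66.8° = 0.6374/0.3939 = 1.618.

1.62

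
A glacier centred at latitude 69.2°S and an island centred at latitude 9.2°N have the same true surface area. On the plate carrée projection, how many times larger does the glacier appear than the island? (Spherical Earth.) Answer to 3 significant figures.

2.78

In the plate carrée (x = Rλ, y = Rφ), meridians are true-scale (h = 1) and parallels are stretched by k = sec φ.
Areal scale at 69.2°: h·k = 1.000 × 2.816 = 2.816.
Areal scale at 9.2°: h·k = 1.000 × 1.013 = 1.013.
Ratio = 2.816/1.013 ≈ 2.78.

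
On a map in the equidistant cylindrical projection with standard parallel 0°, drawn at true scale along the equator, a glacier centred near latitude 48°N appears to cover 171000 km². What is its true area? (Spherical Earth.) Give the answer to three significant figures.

114000 km²

For the equirectangular projection with φ₀ = 0 (plate carrée), h = 1 along meridians and k = sec φ along parallels.
Areal scale = h·k = 1 × sec φ; at 48°, h = 1.000, k = 1.494, so h·k = 1.494.
True area = apparent / (areal scale) = 171000 / 1.494 ≈ 114000 km².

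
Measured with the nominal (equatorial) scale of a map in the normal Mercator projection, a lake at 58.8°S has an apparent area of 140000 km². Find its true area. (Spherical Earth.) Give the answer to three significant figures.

The Mercator projection is conformal; its linear scale factor is the same in every direction and equals sec φ = 1/cos φ.
Areal scale = k² = sec²φ = 1/cos²(58.8°) = 1/0.5180² = 3.726.
True area = apparent / (areal scale) = 140000 / 3.726 ≈ 37600 km².

37600 km²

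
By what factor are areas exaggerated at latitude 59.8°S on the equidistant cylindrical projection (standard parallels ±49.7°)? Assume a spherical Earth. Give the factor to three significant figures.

1.29

The equidistant cylindrical projection with φ₀ = 49.7° has h = 1 (meridians true) and k = cos φ₀ / cos φ along parallels.
Areal scale = h·k = 1 × cos φ₀ / cos φ; at 59.8°, h = 1.000, k = 1.286, so h·k = 1.286.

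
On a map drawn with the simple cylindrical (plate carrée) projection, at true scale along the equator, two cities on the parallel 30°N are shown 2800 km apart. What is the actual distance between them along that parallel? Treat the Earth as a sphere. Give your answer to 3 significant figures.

Plate carrée maps x = Rλ, y = Rφ. The meridian scale is h = 1 and the parallel scale is k = 1/cos φ = sec φ.
Along the parallel at 30°, map distances are exaggerated by k = sec 30° = 1.155.
True distance = 2800 / 1.155 = 2800 × cos 30° ≈ 2420 km.

2420 km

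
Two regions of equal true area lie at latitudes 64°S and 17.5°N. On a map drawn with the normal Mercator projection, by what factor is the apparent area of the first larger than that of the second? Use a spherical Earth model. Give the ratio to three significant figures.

4.73

On Mercator, area is exaggerated by sec²φ = 1/cos²φ.
At 64°: sec²(64°) = 1/0.4384² = 5.204.
At 17.5°: sec²(17.5°) = 1/0.9537² = 1.099.
Ratio = 5.204/1.099 = cos²(17.5°)/cos²(64°) ≈ 4.73.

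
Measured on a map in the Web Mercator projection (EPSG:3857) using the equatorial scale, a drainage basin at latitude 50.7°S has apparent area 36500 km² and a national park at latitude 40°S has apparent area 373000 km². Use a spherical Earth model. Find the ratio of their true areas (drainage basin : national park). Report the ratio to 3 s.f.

Since Mercator area scale is 1/cos²φ, the true area equals the apparent area multiplied by cos²φ.
True area of drainage basin: 36500 × cos²(50.7°) = 36500 × 0.4012 = 14640 km².
True area of national park: 373000 × cos²(40°) = 373000 × 0.5868 = 218900 km².
Ratio = 14640 / 218900 ≈ 0.0669.

0.0669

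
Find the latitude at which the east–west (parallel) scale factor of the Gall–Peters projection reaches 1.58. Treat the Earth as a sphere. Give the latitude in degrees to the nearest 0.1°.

63.4°

Gall–Peters is a cylindrical equal-area projection with standard parallels at ±45°. Cylindrical equal-area (φ₀ = 45°): h = cos φ / cos 45° along meridians, k = cos 45° / cos φ along parallels; h·k = 1.
k = cos φ₀ / cos φ = 1.58  ⇒  cos φ = cos 45° / 1.58 = 0.4475.
φ = arccos(0.4475) ≈ 63.4°.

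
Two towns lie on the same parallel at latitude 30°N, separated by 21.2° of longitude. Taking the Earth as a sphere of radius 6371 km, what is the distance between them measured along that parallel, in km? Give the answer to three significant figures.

2040 km

Arc length along a parallel = R cos φ · Δλ (with Δλ in radians).
= 6371 × cos 30° × (21.2° × π/180) = 6371 × 0.8660 × 0.3700 ≈ 2040 km.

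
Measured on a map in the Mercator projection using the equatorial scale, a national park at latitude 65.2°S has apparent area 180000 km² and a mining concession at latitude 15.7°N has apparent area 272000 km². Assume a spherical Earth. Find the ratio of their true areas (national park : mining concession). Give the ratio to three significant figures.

0.126

On Mercator the areal scale is sec²φ, so true area = apparent × cos²φ.
True area of national park: 180000 × cos²(65.2°) = 180000 × 0.1759 = 31670 km².
True area of mining concession: 272000 × cos²(15.7°) = 272000 × 0.9268 = 252100 km².
Ratio = 31670 / 252100 ≈ 0.126.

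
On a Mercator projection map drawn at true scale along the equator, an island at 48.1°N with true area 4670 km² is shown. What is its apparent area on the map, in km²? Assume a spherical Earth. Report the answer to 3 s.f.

For Mercator, h = k = sec φ (a conformal cylindrical projection has a single point scale, 1/cos φ).
Areal scale = k² = sec²φ = 1/cos²(48.1°) = 1/0.6678² = 2.242.
Apparent area = 4670 × 2.242 ≈ 10500 km².

10500 km²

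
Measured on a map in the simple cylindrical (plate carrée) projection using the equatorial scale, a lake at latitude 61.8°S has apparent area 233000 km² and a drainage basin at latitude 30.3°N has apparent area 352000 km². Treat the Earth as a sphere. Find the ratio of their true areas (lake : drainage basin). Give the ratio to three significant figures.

0.362

Plate carrée has h = 1 and k = sec φ, giving areal scale sec φ; true area = (apparent area) · cos φ.
True area of lake: 233000 × cos(61.8°) = 233000 × 0.4726 = 110100 km².
True area of drainage basin: 352000 × cos(30.3°) = 352000 × 0.8634 = 303900 km².
Ratio = 110100 / 303900 ≈ 0.362.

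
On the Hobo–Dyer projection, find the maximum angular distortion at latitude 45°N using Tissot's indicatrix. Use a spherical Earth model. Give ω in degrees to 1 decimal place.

13.2°

The Hobo–Dyer projection is cylindrical equal-area with φ₀ = 37.5°. For cylindrical equal-area with standard parallel φ₀, h = cos φ / cos φ₀ and k = cos φ₀ / cos φ, so h·k = 1.
At 45°: h = 0.8913, k = 1.122; principal scales a = 1.122, b = 0.8913.
sin(ω/2) = (a − b)/(a + b) = 0.2307/2.013 = 0.1146, so ω = 2 arcsin(0.1146) ≈ 13.2°.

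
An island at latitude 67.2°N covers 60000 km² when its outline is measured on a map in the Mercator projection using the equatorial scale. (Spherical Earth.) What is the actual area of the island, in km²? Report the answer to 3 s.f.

9010 km²

Mercator is conformal, so the point scale is isotropic: h = k = sec φ = 1/cos φ.
Areal scale = k² = sec²φ = 1/cos²(67.2°) = 1/0.3875² = 6.659.
True area = apparent / (areal scale) = 60000 / 6.659 ≈ 9010 km².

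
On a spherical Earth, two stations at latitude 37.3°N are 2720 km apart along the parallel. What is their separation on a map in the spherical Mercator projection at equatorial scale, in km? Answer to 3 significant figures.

For Mercator, h = k = sec φ (a conformal cylindrical projection has a single point scale, 1/cos φ).
Along the parallel, k = sec 37.3° = 1/0.7955 = 1.257.
Map distance = 2720 × 1.257 ≈ 3420 km.

3420 km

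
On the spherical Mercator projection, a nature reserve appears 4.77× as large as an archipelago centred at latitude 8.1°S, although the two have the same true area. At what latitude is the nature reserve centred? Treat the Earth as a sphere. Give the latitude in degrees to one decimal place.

On Mercator, (apparent₁)/(apparent₂) = sec²φ₁ / sec²φ₂ when true areas are equal.
cos²φ₂ / cos²φ₁ = 4.77  ⇒  cos φ₁ = cos 8.1° / √4.77 = 0.9900/2.184 = 0.4533.
φ₁ = arccos(0.4533) ≈ 63.0°.

63.0°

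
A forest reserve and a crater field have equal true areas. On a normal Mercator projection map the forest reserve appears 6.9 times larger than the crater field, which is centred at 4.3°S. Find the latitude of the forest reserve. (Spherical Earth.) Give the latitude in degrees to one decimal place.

Mercator areal scale is sec²φ, so apparent-area ratio = sec²φ₁ / sec²φ₂ = cos²φ₂ / cos²φ₁.
cos²φ₂ / cos²φ₁ = 6.9  ⇒  cos φ₁ = cos 4.3° / √6.9 = 0.9972/2.627 = 0.3796.
φ₁ = arccos(0.3796) ≈ 67.7°.

67.7°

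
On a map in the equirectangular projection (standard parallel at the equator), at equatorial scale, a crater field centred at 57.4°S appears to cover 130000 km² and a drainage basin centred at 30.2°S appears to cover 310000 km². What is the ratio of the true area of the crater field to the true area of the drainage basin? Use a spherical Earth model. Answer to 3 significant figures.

0.261

Plate carrée has h = 1 and k = sec φ, giving areal scale sec φ; true area = (apparent area) · cos φ.
True area of crater field: 130000 × cos(57.4°) = 130000 × 0.5388 = 70040 km².
True area of drainage basin: 310000 × cos(30.2°) = 310000 × 0.8643 = 267900 km².
Ratio = 70040 / 267900 ≈ 0.261.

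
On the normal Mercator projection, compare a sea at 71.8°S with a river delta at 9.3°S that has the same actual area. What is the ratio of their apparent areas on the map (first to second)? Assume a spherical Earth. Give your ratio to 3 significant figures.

Mercator areal scale is sec²φ.
At 71.8°: sec²(71.8°) = 1/0.3123² = 10.25.
At 9.3°: sec²(9.3°) = 1/0.9869² = 1.027.
Ratio = 10.25/1.027 = cos²(9.3°)/cos²(71.8°) ≈ 9.98.

9.98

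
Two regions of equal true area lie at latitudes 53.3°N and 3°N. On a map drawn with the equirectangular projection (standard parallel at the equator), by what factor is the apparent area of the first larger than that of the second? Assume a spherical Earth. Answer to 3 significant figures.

Plate carrée maps x = Rλ, y = Rφ. The meridian scale is h = 1 and the parallel scale is k = 1/cos φ = sec φ.
Areal scale at 53.3°: h·k = 1.000 × 1.673 = 1.673.
Areal scale at 3°: h·k = 1.000 × 1.001 = 1.001.
Ratio = 1.673/1.001 ≈ 1.67.

1.67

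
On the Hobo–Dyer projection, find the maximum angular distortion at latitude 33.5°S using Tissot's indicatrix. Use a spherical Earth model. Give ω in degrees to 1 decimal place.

Hobo–Dyer is a cylindrical equal-area projection with standard parallels at ±37.5°. A cylindrical equal-area projection with standard parallel φ₀ has meridian scale h = cos φ / cos φ₀ and parallel scale k = cos φ₀ / cos φ (so areas are preserved, h·k = 1).
At 33.5°: h = 1.051, k = 0.9514; principal scales a = 1.051, b = 0.9514.
sin(ω/2) = (a − b)/(a + b) = 0.09970/2.002 = 0.04979, so ω = 2 arcsin(0.04979) ≈ 5.7°.

5.7°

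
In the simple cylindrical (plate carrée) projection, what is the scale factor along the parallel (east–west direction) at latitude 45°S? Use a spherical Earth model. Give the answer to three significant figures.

1.41

In the plate carrée (x = Rλ, y = Rφ), meridians are true-scale (h = 1) and parallels are stretched by k = sec φ.
k = 1/cos 45° = 1/0.7071 = 1.414.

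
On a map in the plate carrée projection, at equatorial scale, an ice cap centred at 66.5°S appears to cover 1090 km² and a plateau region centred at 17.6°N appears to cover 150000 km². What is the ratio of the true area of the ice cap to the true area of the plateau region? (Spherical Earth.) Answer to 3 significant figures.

0.00304

Plate carrée has h = 1 and k = sec φ, giving areal scale sec φ; true area = (apparent area) · cos φ.
True area of ice cap: 1090 × cos(66.5°) = 1090 × 0.3987 = 434.6 km².
True area of plateau region: 150000 × cos(17.6°) = 150000 × 0.9532 = 143000 km².
Ratio = 434.6 / 143000 ≈ 0.00304.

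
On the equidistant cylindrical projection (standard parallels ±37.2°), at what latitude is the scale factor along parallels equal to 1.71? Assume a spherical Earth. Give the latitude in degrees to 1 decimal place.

62.2°

The equidistant cylindrical projection with φ₀ = 37.2° has h = 1 (meridians true) and k = cos φ₀ / cos φ along parallels.
k = cos φ₀ / cos φ = 1.71  ⇒  cos φ = cos 37.2° / 1.71 = 0.4658.
φ = arccos(0.4658) ≈ 62.2°.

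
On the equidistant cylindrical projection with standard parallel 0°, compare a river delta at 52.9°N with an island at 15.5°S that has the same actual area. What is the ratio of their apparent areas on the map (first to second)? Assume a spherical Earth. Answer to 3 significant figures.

1.60

In the plate carrée (x = Rλ, y = Rφ), meridians are true-scale (h = 1) and parallels are stretched by k = sec φ.
Areal scale at 52.9°: h·k = 1.000 × 1.658 = 1.658.
Areal scale at 15.5°: h·k = 1.000 × 1.038 = 1.038.
Ratio = 1.658/1.038 ≈ 1.60.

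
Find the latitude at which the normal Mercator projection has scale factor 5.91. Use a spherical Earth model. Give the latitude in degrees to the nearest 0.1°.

80.3°

Mercator scale is k = sec φ = 1/cos φ.
1/cos φ = 5.91  ⇒  cos φ = 0.1692  ⇒  φ = arccos(0.1692) ≈ 80.3°.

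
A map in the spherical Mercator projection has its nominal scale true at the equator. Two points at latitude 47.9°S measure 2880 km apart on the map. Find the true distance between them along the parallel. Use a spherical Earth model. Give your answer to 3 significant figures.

1930 km

The Mercator projection is conformal; its linear scale factor is the same in every direction and equals sec φ = 1/cos φ.
Along the parallel at 47.9°, map distances are exaggerated by k = sec 47.9° = 1.492.
True distance = 2880 / 1.492 = 2880 × cos 47.9° ≈ 1930 km.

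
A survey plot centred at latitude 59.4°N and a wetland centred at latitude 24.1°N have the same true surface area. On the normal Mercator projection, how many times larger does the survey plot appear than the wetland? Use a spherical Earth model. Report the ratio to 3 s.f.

3.22

Mercator is conformal with k = sec φ, so areal scale = k² = sec²φ.
At 59.4°: sec²(59.4°) = 1/0.5090² = 3.859.
At 24.1°: sec²(24.1°) = 1/0.9128² = 1.200.
Ratio = 3.859/1.200 = cos²(24.1°)/cos²(59.4°) ≈ 3.22.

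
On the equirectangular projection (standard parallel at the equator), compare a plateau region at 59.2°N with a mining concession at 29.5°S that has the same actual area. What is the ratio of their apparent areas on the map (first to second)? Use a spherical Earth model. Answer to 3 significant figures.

1.70

Plate carrée maps x = Rλ, y = Rφ. The meridian scale is h = 1 and the parallel scale is k = 1/cos φ = sec φ.
Areal scale at 59.2°: h·k = 1.000 × 1.953 = 1.953.
Areal scale at 29.5°: h·k = 1.000 × 1.149 = 1.149.
Ratio = 1.953/1.149 ≈ 1.70.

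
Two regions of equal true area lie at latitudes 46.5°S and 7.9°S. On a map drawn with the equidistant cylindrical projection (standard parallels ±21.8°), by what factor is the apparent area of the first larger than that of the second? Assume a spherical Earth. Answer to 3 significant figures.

The equidistant cylindrical projection with φ₀ = 21.8° has h = 1 (meridians true) and k = cos φ₀ / cos φ along parallels.
Areal scale at 46.5°: h·k = 1.000 × 1.349 = 1.349.
Areal scale at 7.9°: h·k = 1.000 × 0.9374 = 0.9374.
Ratio = 1.349/0.9374 ≈ 1.44.

1.44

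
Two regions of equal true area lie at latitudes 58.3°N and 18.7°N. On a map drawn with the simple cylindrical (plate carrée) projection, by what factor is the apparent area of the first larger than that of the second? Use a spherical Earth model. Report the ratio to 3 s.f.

Plate carrée maps x = Rλ, y = Rφ. The meridian scale is h = 1 and the parallel scale is k = 1/cos φ = sec φ.
Areal scale at 58.3°: h·k = 1.000 × 1.903 = 1.903.
Areal scale at 18.7°: h·k = 1.000 × 1.056 = 1.056.
Ratio = 1.903/1.056 ≈ 1.80.

1.80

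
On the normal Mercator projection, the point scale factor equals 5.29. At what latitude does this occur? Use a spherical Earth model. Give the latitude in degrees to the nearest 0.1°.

79.1°

Mercator scale is k = sec φ = 1/cos φ.
1/cos φ = 5.29  ⇒  cos φ = 0.1890  ⇒  φ = arccos(0.1890) ≈ 79.1°.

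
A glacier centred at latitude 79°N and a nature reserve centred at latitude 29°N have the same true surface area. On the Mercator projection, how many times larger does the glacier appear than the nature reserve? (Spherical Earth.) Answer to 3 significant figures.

Mercator areal scale is sec²φ.
At 79°: sec²(79°) = 1/0.1908² = 27.47.
At 29°: sec²(29°) = 1/0.8746² = 1.307.
Ratio = 27.47/1.307 = cos²(29°)/cos²(79°) ≈ 21.0.

21.0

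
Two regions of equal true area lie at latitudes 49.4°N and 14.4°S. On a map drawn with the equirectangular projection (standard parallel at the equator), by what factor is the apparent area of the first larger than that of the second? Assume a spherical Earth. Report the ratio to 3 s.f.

In the plate carrée (x = Rλ, y = Rφ), meridians are true-scale (h = 1) and parallels are stretched by k = sec φ.
Areal scale at 49.4°: h·k = 1.000 × 1.537 = 1.537.
Areal scale at 14.4°: h·k = 1.000 × 1.032 = 1.032.
Ratio = 1.537/1.032 ≈ 1.49.

1.49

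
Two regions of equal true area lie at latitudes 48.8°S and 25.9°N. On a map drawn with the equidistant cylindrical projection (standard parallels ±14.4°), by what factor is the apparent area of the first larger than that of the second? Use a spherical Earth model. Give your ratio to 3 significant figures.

With standard parallel φ₀ = 14.4°, the equirectangular projection gives x = Rλ cos φ₀, y = Rφ, so h = 1 and k = cos 14.4° / cos φ.
Areal scale at 48.8°: h·k = 1.000 × 1.470 = 1.470.
Areal scale at 25.9°: h·k = 1.000 × 1.077 = 1.077.
Ratio = 1.470/1.077 ≈ 1.37.

1.37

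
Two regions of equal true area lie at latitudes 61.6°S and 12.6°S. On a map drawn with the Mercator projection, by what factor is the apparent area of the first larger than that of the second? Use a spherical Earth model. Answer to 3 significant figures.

4.21

Mercator is conformal with k = sec φ, so areal scale = k² = sec²φ.
At 61.6°: sec²(61.6°) = 1/0.4756² = 4.421.
At 12.6°: sec²(12.6°) = 1/0.9759² = 1.050.
Ratio = 4.421/1.050 = cos²(12.6°)/cos²(61.6°) ≈ 4.21.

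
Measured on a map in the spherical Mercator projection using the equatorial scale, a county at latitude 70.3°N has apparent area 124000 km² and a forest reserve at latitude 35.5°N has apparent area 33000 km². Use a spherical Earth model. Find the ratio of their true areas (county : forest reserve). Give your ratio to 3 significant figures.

0.644

Mercator's areal exaggeration is sec²φ; hence true area = (apparent area) · cos²φ.
True area of county: 124000 × cos²(70.3°) = 124000 × 0.1136 = 14090 km².
True area of forest reserve: 33000 × cos²(35.5°) = 33000 × 0.6628 = 21870 km².
Ratio = 14090 / 21870 ≈ 0.644.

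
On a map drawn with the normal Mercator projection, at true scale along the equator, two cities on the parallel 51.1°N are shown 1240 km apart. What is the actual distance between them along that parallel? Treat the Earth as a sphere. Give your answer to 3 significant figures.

Mercator is conformal, so the point scale is isotropic: h = k = sec φ = 1/cos φ.
Along the parallel at 51.1°, map distances are exaggerated by k = sec 51.1° = 1.592.
True distance = 1240 / 1.592 = 1240 × cos 51.1° ≈ 779 km.

779 km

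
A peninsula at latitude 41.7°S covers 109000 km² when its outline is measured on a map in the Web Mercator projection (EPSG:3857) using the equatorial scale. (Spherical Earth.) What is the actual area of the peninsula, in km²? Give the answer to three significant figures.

60800 km²

For Mercator, h = k = sec φ (a conformal cylindrical projection has a single point scale, 1/cos φ).
Areal scale = k² = sec²φ = 1/cos²(41.7°) = 1/0.7466² = 1.794.
True area = apparent / (areal scale) = 109000 / 1.794 ≈ 60800 km².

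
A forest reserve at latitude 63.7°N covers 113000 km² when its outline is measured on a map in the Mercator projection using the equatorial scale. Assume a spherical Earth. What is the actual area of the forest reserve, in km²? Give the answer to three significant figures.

The Mercator projection is conformal; its linear scale factor is the same in every direction and equals sec φ = 1/cos φ.
Areal scale = k² = sec²φ = 1/cos²(63.7°) = 1/0.4431² = 5.094.
True area = apparent / (areal scale) = 113000 / 5.094 ≈ 22200 km².

22200 km²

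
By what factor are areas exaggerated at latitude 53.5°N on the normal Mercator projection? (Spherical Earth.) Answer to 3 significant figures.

The Mercator projection is conformal; its linear scale factor is the same in every direction and equals sec φ = 1/cos φ.
Areal scale = k² = sec²φ = 1/cos²(53.5°) = 1/0.5948² = 2.826.

2.83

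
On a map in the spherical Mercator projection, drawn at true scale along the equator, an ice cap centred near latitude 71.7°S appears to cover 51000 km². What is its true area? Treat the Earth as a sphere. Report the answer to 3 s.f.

5030 km²

For Mercator, h = k = sec φ (a conformal cylindrical projection has a single point scale, 1/cos φ).
Areal scale = k² = sec²φ = 1/cos²(71.7°) = 1/0.3140² = 10.14.
True area = apparent / (areal scale) = 51000 / 10.14 ≈ 5030 km².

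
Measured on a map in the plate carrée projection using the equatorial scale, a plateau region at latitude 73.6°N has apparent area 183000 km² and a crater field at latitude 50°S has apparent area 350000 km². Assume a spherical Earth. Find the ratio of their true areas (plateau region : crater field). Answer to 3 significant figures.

0.230

Plate carrée has h = 1 and k = sec φ, giving areal scale sec φ; true area = (apparent area) · cos φ.
True area of plateau region: 183000 × cos(73.6°) = 183000 × 0.2823 = 51670 km².
True area of crater field: 350000 × cos(50°) = 350000 × 0.6428 = 225000 km².
Ratio = 51670 / 225000 ≈ 0.230.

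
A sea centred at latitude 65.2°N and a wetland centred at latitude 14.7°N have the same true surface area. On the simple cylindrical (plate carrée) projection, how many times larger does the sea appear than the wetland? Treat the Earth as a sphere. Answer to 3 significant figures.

Plate carrée maps x = Rλ, y = Rφ. The meridian scale is h = 1 and the parallel scale is k = 1/cos φ = sec φ.
Areal scale at 65.2°: h·k = 1.000 × 2.384 = 2.384.
Areal scale at 14.7°: h·k = 1.000 × 1.034 = 1.034.
Ratio = 2.384/1.034 ≈ 2.31.

2.31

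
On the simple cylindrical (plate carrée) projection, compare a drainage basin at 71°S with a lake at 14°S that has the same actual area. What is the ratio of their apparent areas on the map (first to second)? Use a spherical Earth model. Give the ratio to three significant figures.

2.98

For the equirectangular projection with φ₀ = 0 (plate carrée), h = 1 along meridians and k = sec φ along parallels.
Areal scale at 71°: h·k = 1.000 × 3.072 = 3.072.
Areal scale at 14°: h·k = 1.000 × 1.031 = 1.031.
Ratio = 3.072/1.031 ≈ 2.98.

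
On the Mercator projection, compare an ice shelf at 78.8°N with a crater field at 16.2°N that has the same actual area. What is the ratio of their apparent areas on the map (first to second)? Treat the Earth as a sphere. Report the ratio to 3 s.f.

24.4

Mercator is conformal with k = sec φ, so areal scale = k² = sec²φ.
At 78.8°: sec²(78.8°) = 1/0.1942² = 26.51.
At 16.2°: sec²(16.2°) = 1/0.9603² = 1.084.
Ratio = 26.51/1.084 = cos²(16.2°)/cos²(78.8°) ≈ 24.4.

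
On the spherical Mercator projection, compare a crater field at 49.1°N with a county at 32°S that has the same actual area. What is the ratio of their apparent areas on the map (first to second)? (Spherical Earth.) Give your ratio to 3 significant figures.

1.68

Mercator is conformal with k = sec φ, so areal scale = k² = sec²φ.
At 49.1°: sec²(49.1°) = 1/0.6547² = 2.333.
At 32°: sec²(32°) = 1/0.8480² = 1.390.
Ratio = 2.333/1.390 = cos²(32°)/cos²(49.1°) ≈ 1.68.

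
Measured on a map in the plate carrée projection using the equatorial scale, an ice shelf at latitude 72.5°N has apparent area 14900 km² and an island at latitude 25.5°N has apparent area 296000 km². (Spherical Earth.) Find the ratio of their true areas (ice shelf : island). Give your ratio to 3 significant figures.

Plate carrée has h = 1 and k = sec φ, giving areal scale sec φ; true area = (apparent area) · cos φ.
True area of ice shelf: 14900 × cos(72.5°) = 14900 × 0.3007 = 4481 km².
True area of island: 296000 × cos(25.5°) = 296000 × 0.9026 = 267200 km².
Ratio = 4481 / 267200 ≈ 0.0168.

0.0168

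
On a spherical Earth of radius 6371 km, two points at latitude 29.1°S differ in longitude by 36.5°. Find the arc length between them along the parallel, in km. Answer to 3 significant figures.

Arc length along a parallel = R cos φ · Δλ (with Δλ in radians).
= 6371 × cos 29.1° × (36.5° × π/180) = 6371 × 0.8738 × 0.6370 ≈ 3550 km.

3550 km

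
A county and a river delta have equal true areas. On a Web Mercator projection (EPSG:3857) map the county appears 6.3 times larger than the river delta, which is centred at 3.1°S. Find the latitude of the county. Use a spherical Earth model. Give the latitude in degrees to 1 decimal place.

Mercator areal scale is sec²φ, so apparent-area ratio = sec²φ₁ / sec²φ₂ = cos²φ₂ / cos²φ₁.
cos²φ₂ / cos²φ₁ = 6.3  ⇒  cos φ₁ = cos 3.1° / √6.3 = 0.9985/2.510 = 0.3978.
φ₁ = arccos(0.3978) ≈ 66.6°.

66.6°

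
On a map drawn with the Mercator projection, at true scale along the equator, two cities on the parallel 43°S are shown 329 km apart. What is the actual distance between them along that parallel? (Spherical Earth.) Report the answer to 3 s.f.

The Mercator projection is conformal; its linear scale factor is the same in every direction and equals sec φ = 1/cos φ.
Along the parallel at 43°, map distances are exaggerated by k = sec 43° = 1.367.
True distance = 329 / 1.367 = 329 × cos 43° ≈ 241 km.

241 km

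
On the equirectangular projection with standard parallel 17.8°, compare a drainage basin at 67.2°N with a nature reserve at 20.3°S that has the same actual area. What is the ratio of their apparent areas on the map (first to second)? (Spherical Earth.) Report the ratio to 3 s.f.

In the equirectangular projection with standard parallel φ₀ = 17.8° (x = Rλ cos φ₀, y = Rφ), meridians are true-scale (h = 1) and the parallel scale is k = cos φ₀ / cos φ.
Areal scale at 67.2°: h·k = 1.000 × 2.457 = 2.457.
Areal scale at 20.3°: h·k = 1.000 × 1.015 = 1.015.
Ratio = 2.457/1.015 ≈ 2.42.

2.42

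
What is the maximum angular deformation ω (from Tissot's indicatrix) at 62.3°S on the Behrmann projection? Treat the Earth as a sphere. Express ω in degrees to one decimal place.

Behrmann is a cylindrical equal-area projection with standard parallels at ±30°. For cylindrical equal-area with standard parallel φ₀, h = cos φ / cos φ₀ and k = cos φ₀ / cos φ, so h·k = 1.
At 62.3°: h = 0.5368, k = 1.863; principal scales a = 1.863, b = 0.5368.
sin(ω/2) = (a − b)/(a + b) = 1.326/2.400 = 0.5527, so ω = 2 arcsin(0.5527) ≈ 67.1°.

67.1°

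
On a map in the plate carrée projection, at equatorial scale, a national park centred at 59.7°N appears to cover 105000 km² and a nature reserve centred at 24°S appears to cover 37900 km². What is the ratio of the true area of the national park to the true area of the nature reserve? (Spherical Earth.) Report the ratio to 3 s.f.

Plate carrée has h = 1 and k = sec φ, giving areal scale sec φ; true area = (apparent area) · cos φ.
True area of national park: 105000 × cos(59.7°) = 105000 × 0.5045 = 52980 km².
True area of nature reserve: 37900 × cos(24°) = 37900 × 0.9135 = 34620 km².
Ratio = 52980 / 34620 ≈ 1.53.

1.53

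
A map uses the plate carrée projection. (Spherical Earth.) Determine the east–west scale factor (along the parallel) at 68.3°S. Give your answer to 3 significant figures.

2.70

In the plate carrée (x = Rλ, y = Rφ), meridians are true-scale (h = 1) and parallels are stretched by k = sec φ.
k = 1/cos 68.3° = 1/0.3697 = 2.705.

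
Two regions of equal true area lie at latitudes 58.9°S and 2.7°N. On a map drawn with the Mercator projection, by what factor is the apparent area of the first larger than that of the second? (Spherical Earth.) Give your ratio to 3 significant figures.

3.74

Mercator is conformal with k = sec φ, so areal scale = k² = sec²φ.
At 58.9°: sec²(58.9°) = 1/0.5165² = 3.748.
At 2.7°: sec²(2.7°) = 1/0.9989² = 1.002.
Ratio = 3.748/1.002 = cos²(2.7°)/cos²(58.9°) ≈ 3.74.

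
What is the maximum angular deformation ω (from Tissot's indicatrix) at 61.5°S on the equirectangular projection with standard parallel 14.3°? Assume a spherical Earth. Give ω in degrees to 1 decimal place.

39.8°

In the equirectangular projection with standard parallel φ₀ = 14.3° (x = Rλ cos φ₀, y = Rφ), meridians are true-scale (h = 1) and the parallel scale is k = cos φ₀ / cos φ.
At 61.5°: h = 1.000, k = 2.031; principal scales a = 2.031, b = 1.000.
sin(ω/2) = (a − b)/(a + b) = 1.031/3.031 = 0.3401, so ω = 2 arcsin(0.3401) ≈ 39.8°.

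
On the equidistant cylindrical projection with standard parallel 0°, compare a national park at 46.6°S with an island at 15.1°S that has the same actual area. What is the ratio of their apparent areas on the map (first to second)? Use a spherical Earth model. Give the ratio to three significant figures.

Plate carrée maps x = Rλ, y = Rφ. The meridian scale is h = 1 and the parallel scale is k = 1/cos φ = sec φ.
Areal scale at 46.6°: h·k = 1.000 × 1.455 = 1.455.
Areal scale at 15.1°: h·k = 1.000 × 1.036 = 1.036.
Ratio = 1.455/1.036 ≈ 1.41.

1.41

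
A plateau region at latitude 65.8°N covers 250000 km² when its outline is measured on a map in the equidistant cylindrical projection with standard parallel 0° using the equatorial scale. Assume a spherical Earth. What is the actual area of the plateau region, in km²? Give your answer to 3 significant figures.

For the equirectangular projection with φ₀ = 0 (plate carrée), h = 1 along meridians and k = sec φ along parallels.
Areal scale = h·k = 1 × sec φ; at 65.8°, h = 1.000, k = 2.439, so h·k = 2.439.
True area = apparent / (areal scale) = 250000 / 2.439 ≈ 102000 km².

102000 km²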